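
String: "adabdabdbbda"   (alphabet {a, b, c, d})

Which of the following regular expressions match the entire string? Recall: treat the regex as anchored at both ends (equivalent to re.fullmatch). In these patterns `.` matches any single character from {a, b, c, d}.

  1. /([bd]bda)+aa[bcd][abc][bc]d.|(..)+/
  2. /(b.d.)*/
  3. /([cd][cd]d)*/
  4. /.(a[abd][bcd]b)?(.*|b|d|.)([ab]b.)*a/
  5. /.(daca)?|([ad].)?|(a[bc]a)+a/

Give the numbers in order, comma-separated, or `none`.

1 → match
2 → no match
3 → no match
4 → match
5 → no match

1, 4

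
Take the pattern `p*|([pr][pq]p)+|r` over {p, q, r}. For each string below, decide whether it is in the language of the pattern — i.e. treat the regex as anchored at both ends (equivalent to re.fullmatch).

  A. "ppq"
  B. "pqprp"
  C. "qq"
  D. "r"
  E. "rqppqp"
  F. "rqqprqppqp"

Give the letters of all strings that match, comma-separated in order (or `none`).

A → no match
B → no match
C → no match
D → match
E → match
F → no match

D, E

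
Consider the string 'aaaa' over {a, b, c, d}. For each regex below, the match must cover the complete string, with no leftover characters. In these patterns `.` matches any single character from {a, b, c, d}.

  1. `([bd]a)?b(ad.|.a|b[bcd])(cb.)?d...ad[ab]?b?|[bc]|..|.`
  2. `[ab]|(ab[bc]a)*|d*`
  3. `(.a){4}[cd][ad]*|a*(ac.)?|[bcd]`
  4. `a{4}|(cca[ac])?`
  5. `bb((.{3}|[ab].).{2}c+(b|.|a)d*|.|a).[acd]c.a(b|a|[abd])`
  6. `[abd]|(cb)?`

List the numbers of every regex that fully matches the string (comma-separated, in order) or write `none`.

3, 4

1 → no match
2 → no match
3 → match
4 → match
5 → no match — must start with 'bb'
6 → no match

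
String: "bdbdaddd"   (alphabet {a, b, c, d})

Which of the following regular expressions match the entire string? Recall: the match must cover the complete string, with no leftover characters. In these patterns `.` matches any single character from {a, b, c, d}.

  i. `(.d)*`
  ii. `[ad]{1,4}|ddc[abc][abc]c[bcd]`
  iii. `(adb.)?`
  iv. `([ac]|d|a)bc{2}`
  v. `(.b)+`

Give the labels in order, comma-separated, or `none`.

i → match
ii → no match
iii → no match
iv → no match — must end with "c"
v → no match — must end with "b"

i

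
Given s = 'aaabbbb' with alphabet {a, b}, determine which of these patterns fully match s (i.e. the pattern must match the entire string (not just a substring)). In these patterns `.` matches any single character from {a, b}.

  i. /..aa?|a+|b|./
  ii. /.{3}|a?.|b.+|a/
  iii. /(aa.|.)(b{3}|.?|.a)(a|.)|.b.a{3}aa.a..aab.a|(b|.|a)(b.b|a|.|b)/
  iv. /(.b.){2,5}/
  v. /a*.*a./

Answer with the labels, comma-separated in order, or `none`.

iii

i → no match
ii → no match
iii → match
iv → no match
v → no match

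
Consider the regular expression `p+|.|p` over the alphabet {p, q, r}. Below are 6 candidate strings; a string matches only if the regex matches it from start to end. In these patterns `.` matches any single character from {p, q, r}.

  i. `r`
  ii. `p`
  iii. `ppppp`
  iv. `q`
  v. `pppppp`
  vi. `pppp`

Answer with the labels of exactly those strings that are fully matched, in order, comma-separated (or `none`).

i → match
ii → match
iii → match
iv → match
v → match
vi → match

i, ii, iii, iv, v, vi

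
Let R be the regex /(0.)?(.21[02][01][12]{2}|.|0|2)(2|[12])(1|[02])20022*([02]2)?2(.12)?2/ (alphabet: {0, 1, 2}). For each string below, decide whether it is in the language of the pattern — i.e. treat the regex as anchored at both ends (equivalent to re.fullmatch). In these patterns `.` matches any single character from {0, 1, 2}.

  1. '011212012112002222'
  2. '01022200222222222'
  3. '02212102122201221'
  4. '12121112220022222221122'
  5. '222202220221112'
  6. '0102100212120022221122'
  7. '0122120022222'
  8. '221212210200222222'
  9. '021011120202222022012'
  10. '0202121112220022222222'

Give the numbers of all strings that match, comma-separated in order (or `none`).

1, 2, 4, 6, 7, 8, 10

1 → match
2 → match
3 → no match — must end with '2'
4 → match
5 → no match
6 → match
7 → match
8 → match
9 → no match
10 → match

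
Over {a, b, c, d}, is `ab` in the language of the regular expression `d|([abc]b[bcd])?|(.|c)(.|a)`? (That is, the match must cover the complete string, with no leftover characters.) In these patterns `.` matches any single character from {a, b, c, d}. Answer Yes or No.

Yes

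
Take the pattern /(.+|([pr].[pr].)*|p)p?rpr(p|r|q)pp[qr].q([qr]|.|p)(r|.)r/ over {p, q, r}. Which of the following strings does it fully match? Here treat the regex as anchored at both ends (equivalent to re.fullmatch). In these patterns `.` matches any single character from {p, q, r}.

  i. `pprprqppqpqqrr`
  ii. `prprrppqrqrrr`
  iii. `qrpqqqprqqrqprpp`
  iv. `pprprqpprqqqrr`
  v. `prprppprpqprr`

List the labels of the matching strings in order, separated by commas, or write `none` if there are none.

i, ii, iv, v

i → match
ii → match
iii → no match — must end with `r`
iv → match
v → match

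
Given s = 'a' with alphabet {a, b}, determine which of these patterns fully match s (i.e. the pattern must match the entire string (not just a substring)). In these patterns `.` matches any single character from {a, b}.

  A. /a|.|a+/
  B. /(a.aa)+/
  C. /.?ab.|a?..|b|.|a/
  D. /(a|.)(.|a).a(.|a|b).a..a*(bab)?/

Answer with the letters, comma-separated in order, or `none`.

A → match
B → no match — must end with 'aa'
C → match
D → no match

A, C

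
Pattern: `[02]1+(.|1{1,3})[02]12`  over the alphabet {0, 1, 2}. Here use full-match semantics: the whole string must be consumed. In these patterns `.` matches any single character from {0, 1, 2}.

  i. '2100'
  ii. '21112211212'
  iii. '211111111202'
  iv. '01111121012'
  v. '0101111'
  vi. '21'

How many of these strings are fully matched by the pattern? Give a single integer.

0

i → no match — must end with '12'
ii → no match
iii → no match — must end with '12'
iv → no match
v → no match — must end with '12'
vi → no match — must end with '12'
Total matched: 0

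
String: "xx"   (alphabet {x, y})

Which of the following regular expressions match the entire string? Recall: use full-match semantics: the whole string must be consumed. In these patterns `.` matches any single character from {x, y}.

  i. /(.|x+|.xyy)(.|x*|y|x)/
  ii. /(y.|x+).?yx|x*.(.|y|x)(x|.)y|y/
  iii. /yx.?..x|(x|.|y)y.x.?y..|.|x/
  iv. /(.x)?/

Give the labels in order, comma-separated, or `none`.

i, iv

i → match
ii → no match
iii → no match
iv → match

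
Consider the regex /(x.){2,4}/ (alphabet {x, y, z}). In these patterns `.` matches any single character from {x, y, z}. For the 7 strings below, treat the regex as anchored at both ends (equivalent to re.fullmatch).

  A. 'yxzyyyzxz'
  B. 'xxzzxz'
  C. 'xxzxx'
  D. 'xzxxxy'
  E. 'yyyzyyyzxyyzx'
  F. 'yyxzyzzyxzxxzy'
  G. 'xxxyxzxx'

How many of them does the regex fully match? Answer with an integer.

2

A. 'yxzyyyzxz' → no match — must start with 'x'
B. 'xxzzxz' → no match
C. 'xxzxx' → no match
D. 'xzxxxy' → match
E → no match — must start with 'x'
F → no match — must start with 'x'
G. 'xxxyxzxx' → match
Total matched: 2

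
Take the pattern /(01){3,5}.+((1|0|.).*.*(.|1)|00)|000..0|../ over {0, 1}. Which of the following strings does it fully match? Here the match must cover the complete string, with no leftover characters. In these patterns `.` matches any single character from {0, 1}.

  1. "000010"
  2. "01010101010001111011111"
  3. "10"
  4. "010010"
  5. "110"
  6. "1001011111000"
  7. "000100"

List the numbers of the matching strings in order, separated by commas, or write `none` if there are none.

1, 2, 3, 7

1. "000010" → match
2 → match
3. "10" → match
4. "010010" → no match
5. "110" → no match
6 → no match
7. "000100" → match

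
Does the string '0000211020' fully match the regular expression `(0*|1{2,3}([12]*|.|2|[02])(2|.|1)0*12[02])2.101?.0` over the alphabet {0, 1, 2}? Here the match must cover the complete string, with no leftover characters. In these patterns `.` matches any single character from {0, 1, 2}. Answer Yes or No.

Yes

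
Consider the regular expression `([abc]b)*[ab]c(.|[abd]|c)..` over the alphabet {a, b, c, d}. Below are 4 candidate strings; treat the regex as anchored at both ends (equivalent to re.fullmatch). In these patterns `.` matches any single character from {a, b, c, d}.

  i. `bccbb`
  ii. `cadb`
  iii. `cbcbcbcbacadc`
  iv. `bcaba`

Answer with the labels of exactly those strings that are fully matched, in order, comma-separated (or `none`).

i → match
ii → no match
iii → match
iv → match

i, iii, iv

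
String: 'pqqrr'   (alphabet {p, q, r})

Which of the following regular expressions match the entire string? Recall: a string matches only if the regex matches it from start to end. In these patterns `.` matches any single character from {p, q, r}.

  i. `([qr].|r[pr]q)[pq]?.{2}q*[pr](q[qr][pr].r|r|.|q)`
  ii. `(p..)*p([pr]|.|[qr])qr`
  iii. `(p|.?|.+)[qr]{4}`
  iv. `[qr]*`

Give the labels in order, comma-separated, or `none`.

i → no match
ii → no match — must end with 'qr'
iii → match
iv → no match

iii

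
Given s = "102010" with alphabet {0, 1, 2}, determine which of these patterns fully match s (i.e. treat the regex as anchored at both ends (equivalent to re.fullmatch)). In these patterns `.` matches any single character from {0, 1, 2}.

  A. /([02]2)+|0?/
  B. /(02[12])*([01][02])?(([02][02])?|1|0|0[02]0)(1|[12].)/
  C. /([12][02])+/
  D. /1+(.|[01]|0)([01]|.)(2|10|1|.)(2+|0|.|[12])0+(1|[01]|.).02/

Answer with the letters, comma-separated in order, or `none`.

A → no match
B → match
C → match
D → no match — must end with "02"

B, C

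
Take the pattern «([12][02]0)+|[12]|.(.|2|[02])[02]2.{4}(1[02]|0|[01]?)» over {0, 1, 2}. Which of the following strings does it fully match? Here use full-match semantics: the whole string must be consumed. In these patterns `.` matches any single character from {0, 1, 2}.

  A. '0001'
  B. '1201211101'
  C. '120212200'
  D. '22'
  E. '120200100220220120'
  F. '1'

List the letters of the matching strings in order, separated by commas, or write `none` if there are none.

A → no match
B → no match
C → match
D → no match
E → match
F → match

C, E, F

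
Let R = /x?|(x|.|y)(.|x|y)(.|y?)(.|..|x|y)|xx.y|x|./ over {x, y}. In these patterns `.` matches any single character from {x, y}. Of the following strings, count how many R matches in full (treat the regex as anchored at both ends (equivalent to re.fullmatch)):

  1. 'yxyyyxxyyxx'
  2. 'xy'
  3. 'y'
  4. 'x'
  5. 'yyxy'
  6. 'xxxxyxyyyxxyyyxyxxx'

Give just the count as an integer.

1. 'yxyyyxxyyxx' → no match
2. 'xy' → no match
3. 'y' → match
4. 'x' → match
5. 'yyxy' → match
6 → no match
Total matched: 3

3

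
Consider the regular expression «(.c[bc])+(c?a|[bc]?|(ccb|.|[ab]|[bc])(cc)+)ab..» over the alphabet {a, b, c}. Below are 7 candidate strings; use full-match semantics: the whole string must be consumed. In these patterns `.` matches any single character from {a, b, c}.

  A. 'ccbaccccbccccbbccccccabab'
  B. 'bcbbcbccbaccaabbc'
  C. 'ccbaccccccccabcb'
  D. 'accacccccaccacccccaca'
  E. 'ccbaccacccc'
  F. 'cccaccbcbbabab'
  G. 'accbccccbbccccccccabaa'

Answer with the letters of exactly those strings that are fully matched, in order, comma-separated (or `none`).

A → no match
B → match
C → match
D → no match
E → no match
F → match
G → match

B, C, F, G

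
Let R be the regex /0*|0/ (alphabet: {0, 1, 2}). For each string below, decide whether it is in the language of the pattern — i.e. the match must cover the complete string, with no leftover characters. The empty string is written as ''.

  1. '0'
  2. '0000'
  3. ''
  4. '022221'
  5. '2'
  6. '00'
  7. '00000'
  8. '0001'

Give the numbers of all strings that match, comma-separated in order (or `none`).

1, 2, 3, 6, 7

1 → match
2 → match
3 → match
4 → no match
5 → no match
6 → match
7 → match
8 → no match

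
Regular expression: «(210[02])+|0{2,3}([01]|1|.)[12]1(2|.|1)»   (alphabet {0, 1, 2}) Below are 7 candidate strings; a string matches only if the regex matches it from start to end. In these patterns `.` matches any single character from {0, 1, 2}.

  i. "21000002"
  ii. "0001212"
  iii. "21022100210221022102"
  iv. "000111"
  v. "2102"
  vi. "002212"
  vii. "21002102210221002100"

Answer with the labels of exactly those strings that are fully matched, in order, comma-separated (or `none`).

i → no match
ii → match
iii → match
iv → match
v → match
vi → match
vii → match

ii, iii, iv, v, vi, vii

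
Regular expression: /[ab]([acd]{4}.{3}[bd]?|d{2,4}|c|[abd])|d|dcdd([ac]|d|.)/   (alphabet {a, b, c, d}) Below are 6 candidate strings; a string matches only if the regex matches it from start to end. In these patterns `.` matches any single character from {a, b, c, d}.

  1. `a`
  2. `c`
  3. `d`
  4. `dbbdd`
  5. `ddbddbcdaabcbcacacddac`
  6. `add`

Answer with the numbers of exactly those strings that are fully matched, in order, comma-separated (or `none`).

3, 6

1. `a` → no match
2. `c` → no match
3. `d` → match
4. `dbbdd` → no match
5 → no match
6. `add` → match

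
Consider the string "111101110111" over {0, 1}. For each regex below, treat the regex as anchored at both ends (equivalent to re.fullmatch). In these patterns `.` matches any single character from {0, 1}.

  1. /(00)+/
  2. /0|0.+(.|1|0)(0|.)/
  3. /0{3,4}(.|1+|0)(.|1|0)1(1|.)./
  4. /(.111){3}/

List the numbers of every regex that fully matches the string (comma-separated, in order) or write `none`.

1 → no match — must start with "00"
2 → no match — must start with "0"
3 → no match — must start with "0"
4 → match

4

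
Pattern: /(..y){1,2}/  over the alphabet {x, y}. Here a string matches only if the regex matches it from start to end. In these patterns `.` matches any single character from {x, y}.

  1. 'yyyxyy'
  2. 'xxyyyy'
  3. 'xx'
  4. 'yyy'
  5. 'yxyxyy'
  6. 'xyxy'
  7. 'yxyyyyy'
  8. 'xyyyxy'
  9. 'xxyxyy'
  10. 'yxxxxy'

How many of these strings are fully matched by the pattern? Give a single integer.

1 → match
2 → match
3 → no match — must end with 'y'
4 → match
5 → match
6 → no match
7 → no match
8 → match
9 → match
10 → no match
Total matched: 6

6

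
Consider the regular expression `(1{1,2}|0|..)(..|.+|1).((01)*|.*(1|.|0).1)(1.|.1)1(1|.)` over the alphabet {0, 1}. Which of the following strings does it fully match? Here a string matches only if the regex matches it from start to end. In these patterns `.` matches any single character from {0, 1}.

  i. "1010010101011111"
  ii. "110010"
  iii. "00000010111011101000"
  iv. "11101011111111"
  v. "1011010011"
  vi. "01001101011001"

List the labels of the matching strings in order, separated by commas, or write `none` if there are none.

i → match
ii → no match
iii → no match
iv → match
v → no match
vi → no match

i, iv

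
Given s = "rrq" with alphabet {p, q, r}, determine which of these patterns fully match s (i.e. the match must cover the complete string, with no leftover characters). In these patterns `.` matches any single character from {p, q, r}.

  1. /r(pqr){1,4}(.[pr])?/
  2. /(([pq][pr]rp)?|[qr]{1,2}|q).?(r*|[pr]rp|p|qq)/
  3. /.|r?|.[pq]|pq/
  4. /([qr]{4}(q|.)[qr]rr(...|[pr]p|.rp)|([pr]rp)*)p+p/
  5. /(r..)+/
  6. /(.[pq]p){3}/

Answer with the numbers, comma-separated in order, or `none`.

1 → no match — must start with "rpqr"
2 → match
3 → no match
4 → no match — must end with "pp"
5 → match
6 → no match — must end with "p"

2, 5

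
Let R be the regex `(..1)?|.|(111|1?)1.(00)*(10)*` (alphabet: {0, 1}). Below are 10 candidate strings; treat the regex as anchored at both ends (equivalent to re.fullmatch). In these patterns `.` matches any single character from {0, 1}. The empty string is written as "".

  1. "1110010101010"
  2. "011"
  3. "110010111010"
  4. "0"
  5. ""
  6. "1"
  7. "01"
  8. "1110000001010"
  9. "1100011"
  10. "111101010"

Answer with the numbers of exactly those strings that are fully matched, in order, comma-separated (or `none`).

1 → match
2 → match
3 → no match
4 → match
5 → match
6 → match
7 → no match
8 → match
9 → no match
10 → match

1, 2, 4, 5, 6, 8, 10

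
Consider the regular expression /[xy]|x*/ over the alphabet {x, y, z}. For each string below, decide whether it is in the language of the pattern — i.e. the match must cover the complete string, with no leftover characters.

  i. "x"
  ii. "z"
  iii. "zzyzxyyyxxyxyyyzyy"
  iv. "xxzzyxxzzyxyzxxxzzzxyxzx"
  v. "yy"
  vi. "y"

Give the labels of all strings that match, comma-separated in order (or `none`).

i. "x" → match
ii. "z" → no match
iii → no match
iv → no match
v. "yy" → no match
vi. "y" → match

i, vi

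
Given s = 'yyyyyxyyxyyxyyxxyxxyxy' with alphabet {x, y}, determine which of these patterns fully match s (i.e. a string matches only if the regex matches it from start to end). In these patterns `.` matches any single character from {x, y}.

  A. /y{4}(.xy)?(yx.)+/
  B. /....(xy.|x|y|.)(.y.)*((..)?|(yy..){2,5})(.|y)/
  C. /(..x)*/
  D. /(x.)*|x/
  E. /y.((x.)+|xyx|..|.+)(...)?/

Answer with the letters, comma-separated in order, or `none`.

A → match
B → no match
C → no match
D → no match
E → match

A, E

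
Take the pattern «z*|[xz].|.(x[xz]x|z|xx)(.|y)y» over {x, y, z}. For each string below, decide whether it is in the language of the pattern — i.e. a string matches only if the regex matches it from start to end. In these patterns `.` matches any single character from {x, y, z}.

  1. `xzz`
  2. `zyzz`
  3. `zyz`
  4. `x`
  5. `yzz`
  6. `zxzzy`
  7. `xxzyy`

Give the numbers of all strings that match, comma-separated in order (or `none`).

none

1 → no match
2 → no match
3 → no match
4 → no match
5 → no match
6 → no match
7 → no match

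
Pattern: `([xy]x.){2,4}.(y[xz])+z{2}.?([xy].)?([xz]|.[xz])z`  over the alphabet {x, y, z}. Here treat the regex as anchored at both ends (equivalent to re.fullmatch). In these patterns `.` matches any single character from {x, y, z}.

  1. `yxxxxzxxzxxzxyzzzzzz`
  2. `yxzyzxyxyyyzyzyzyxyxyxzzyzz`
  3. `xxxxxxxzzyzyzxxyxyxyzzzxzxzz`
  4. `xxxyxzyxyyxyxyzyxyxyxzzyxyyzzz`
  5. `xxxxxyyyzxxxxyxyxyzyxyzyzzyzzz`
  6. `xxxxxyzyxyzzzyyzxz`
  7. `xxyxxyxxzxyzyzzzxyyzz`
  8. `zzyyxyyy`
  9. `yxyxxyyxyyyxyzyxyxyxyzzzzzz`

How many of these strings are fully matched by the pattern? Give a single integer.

4

1 → match
2 → no match
3 → no match
4 → no match
5 → no match
6 → match
7 → match
8 → no match — must end with `z`
9 → match
Total matched: 4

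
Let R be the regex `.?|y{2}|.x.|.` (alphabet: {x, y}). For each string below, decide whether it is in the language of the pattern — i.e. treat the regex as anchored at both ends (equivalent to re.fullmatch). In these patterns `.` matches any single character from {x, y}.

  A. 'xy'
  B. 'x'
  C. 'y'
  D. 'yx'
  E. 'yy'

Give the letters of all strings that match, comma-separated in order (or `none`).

A. 'xy' → no match
B. 'x' → match
C. 'y' → match
D. 'yx' → no match
E. 'yy' → match

B, C, E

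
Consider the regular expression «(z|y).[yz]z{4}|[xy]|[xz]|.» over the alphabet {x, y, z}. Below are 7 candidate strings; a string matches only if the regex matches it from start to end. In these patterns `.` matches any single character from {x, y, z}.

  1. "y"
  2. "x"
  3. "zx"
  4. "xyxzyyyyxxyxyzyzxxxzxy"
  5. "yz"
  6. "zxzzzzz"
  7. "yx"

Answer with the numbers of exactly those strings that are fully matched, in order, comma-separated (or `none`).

1, 2, 6

1 → match
2 → match
3 → no match
4 → no match
5 → no match
6 → match
7 → no match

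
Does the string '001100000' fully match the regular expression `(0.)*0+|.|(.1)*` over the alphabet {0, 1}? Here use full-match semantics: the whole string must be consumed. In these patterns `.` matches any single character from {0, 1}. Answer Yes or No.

No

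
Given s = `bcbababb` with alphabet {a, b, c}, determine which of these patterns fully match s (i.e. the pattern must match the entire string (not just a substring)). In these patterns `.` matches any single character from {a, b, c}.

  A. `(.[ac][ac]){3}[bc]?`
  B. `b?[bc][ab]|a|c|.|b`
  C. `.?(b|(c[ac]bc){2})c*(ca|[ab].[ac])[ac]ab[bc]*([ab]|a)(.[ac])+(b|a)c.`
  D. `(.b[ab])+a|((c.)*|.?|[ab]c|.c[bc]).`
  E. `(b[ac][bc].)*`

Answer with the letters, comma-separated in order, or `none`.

E

A → no match
B → no match
C → no match
D → no match
E → match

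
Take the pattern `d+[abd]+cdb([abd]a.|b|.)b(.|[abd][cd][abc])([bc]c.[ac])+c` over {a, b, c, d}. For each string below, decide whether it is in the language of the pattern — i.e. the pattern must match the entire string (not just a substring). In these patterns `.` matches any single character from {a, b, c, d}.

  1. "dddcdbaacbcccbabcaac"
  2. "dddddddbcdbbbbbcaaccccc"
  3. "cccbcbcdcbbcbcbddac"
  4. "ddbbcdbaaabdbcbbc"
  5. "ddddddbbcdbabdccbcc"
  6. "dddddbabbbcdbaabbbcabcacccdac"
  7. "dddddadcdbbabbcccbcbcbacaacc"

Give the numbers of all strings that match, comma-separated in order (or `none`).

1, 2, 5, 6

1 → match
2 → match
3 → no match — must start with "d"
4 → no match
5 → match
6 → match
7 → no match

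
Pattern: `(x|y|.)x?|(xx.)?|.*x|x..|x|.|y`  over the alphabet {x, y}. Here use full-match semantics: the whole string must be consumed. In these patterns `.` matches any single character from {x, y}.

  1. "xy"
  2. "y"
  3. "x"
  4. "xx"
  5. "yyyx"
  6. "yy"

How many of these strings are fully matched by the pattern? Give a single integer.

4

1. "xy" → no match
2. "y" → match
3. "x" → match
4. "xx" → match
5. "yyyx" → match
6. "yy" → no match
Total matched: 4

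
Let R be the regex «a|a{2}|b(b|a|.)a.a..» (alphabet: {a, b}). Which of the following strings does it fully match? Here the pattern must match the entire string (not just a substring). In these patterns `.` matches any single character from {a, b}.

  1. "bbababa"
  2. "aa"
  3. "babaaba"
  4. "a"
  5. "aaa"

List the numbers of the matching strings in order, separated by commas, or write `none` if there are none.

1. "bbababa" → match
2. "aa" → match
3. "babaaba" → no match
4. "a" → match
5. "aaa" → no match

1, 2, 4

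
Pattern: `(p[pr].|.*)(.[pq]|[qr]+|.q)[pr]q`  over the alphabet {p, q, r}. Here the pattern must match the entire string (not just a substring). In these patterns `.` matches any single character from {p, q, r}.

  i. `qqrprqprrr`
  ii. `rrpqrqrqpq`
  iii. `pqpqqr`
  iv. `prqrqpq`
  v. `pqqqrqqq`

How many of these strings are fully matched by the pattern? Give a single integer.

2

i → no match — must end with `q`
ii → match
iii → no match — must end with `q`
iv → match
v → no match
Total matched: 2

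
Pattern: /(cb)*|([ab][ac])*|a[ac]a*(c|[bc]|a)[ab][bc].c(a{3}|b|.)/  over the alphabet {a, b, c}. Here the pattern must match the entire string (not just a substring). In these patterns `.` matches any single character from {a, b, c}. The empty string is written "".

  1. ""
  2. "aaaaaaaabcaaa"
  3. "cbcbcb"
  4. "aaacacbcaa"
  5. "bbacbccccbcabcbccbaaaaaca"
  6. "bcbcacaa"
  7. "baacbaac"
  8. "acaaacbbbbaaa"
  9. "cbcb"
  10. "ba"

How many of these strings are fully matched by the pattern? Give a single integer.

1. "" → match
2 → no match
3. "cbcbcb" → match
4. "aaacacbcaa" → match
5 → no match
6. "bcbcacaa" → match
7. "baacbaac" → match
8 → no match
9. "cbcb" → match
10. "ba" → match
Total matched: 7

7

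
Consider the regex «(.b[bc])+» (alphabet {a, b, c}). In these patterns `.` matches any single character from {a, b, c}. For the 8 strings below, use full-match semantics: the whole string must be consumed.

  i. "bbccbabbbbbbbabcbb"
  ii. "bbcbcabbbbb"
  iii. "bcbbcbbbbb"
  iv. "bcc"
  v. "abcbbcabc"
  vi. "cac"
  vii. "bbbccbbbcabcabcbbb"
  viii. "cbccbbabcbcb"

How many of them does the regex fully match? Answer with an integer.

1

i → no match
ii → no match
iii → no match
iv → no match
v → match
vi → no match
vii → no match
viii → no match
Total matched: 1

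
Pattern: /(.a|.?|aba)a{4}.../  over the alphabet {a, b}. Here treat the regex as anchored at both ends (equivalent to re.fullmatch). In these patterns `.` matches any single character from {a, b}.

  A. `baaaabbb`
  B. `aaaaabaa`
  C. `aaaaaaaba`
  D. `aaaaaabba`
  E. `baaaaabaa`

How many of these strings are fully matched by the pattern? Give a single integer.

A → match
B → match
C → match
D → match
E → match
Total matched: 5

5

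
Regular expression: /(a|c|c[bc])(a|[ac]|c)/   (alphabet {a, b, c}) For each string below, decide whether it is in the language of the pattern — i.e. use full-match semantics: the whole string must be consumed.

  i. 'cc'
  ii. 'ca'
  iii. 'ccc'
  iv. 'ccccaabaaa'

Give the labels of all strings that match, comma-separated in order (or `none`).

i → match
ii → match
iii → match
iv → no match

i, ii, iii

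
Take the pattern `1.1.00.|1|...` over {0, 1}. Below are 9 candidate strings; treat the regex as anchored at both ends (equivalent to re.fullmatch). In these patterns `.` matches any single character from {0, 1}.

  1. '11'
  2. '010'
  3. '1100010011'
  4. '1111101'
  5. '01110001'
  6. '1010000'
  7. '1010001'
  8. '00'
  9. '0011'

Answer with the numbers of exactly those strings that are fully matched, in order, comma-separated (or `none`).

1. '11' → no match
2. '010' → match
3. '1100010011' → no match
4. '1111101' → no match
5. '01110001' → no match
6. '1010000' → match
7. '1010001' → match
8. '00' → no match
9. '0011' → no match

2, 6, 7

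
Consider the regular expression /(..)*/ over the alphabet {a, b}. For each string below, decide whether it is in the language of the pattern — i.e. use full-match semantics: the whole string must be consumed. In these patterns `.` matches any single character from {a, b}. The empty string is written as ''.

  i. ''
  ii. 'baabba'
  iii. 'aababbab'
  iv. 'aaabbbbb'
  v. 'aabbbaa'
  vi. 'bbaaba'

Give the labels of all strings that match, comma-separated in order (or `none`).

i → match
ii → match
iii → match
iv → match
v → no match
vi → match

i, ii, iii, iv, vi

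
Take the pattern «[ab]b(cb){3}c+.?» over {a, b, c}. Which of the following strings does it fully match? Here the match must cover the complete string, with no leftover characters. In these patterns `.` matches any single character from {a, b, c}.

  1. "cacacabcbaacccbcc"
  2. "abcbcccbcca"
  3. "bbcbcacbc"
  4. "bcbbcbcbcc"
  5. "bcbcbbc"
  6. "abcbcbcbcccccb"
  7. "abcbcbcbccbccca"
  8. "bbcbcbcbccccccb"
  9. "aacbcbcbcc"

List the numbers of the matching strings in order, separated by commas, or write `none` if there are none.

1 → no match
2 → no match
3 → no match
4 → no match
5 → no match
6 → match
7 → no match
8 → match
9 → no match

6, 8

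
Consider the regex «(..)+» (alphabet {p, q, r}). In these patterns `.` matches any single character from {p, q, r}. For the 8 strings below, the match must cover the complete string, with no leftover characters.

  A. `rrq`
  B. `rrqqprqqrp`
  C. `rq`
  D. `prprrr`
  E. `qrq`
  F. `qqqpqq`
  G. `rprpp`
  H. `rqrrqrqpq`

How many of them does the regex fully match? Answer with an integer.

4

A → no match
B → match
C → match
D → match
E → no match
F → match
G → no match
H → no match
Total matched: 4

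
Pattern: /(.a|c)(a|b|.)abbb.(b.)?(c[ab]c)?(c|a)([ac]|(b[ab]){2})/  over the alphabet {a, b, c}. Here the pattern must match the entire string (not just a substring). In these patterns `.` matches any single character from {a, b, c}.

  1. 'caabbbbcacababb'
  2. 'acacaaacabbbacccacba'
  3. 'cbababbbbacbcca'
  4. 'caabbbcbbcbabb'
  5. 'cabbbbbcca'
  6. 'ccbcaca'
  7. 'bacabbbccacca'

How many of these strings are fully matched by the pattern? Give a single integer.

1 → match
2 → no match
3 → no match
4 → match
5 → no match
6 → no match
7 → match
Total matched: 3

3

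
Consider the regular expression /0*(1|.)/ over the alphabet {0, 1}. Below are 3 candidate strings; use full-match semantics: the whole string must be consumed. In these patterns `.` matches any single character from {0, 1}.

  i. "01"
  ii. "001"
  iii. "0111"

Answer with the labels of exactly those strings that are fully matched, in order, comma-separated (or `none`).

i. "01" → match
ii. "001" → match
iii. "0111" → no match

i, ii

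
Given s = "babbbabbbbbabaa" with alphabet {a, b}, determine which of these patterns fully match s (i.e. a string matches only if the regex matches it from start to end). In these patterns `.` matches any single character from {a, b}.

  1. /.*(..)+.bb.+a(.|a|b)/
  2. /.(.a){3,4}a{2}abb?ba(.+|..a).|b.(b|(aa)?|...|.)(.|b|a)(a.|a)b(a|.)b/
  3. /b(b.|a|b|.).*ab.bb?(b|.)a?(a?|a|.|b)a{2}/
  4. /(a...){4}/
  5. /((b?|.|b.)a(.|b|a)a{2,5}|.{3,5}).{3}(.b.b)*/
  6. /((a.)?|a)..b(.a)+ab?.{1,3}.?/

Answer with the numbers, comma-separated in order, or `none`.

1 → match
2 → no match
3 → match
4 → no match — must start with "a"
5 → no match
6 → no match

1, 3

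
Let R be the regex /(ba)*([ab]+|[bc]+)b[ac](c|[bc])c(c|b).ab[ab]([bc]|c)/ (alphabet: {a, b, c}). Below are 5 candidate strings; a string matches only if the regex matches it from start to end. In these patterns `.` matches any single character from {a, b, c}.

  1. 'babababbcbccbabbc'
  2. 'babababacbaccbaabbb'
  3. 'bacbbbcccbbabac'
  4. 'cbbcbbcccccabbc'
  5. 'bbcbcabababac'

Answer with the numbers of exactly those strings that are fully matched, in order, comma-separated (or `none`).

1 → match
2 → match
3 → match
4 → match
5 → no match

1, 2, 3, 4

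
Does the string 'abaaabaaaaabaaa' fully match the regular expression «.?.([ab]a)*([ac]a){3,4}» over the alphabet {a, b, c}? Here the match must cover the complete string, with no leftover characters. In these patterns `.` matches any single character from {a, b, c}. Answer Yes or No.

No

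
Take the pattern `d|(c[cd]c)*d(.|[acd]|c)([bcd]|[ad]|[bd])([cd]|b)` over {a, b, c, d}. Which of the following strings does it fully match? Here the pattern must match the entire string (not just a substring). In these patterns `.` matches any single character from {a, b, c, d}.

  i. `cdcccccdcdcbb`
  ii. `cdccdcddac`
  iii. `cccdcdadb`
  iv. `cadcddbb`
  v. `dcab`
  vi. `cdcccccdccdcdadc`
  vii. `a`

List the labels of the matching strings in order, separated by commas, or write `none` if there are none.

i → match
ii. `cdccdcddac` → match
iii. `cccdcdadb` → no match
iv. `cadcddbb` → no match
v. `dcab` → match
vi → match
vii. `a` → no match

i, ii, v, vi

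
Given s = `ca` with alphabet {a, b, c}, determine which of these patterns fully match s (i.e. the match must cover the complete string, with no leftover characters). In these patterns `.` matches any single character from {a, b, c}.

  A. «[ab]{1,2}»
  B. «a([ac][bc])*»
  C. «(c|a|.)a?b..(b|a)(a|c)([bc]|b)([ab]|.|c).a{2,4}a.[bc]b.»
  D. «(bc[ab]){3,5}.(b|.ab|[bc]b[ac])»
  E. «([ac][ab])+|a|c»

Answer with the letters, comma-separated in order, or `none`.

E

A → no match
B → no match — must start with `a`
C → no match
D → no match — must start with `bc`
E → match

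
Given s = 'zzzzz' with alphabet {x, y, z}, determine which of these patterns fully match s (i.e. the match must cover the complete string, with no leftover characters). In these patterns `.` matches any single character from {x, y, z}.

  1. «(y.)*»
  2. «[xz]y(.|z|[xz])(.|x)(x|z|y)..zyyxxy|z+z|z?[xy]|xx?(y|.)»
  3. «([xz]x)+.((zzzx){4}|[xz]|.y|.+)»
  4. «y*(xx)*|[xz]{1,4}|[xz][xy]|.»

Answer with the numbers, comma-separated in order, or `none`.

2

1 → no match
2 → match
3 → no match
4 → no match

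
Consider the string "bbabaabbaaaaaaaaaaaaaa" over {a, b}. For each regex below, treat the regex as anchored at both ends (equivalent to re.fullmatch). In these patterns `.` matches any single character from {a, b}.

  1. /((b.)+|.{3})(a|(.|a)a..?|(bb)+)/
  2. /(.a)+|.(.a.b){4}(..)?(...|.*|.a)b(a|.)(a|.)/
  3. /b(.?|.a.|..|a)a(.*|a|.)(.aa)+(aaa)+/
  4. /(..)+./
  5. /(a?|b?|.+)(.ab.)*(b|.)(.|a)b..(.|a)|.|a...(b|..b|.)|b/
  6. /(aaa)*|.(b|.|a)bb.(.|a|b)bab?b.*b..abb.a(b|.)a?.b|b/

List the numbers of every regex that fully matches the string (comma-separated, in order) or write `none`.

3

1 → no match
2 → no match
3 → match
4 → no match
5 → no match
6 → no match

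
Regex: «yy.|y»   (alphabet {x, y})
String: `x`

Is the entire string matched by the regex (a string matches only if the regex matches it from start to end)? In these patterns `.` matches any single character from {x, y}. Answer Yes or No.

No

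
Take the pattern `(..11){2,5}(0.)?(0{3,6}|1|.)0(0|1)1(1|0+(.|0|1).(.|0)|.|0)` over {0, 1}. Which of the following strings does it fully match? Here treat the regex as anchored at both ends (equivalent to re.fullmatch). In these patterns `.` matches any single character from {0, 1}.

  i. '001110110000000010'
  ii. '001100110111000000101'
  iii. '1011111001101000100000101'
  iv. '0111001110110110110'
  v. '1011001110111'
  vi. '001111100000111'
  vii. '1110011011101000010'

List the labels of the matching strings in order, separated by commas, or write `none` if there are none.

i → match
ii → no match
iii → no match
iv → match
v → match
vi → no match
vii → no match

i, iv, v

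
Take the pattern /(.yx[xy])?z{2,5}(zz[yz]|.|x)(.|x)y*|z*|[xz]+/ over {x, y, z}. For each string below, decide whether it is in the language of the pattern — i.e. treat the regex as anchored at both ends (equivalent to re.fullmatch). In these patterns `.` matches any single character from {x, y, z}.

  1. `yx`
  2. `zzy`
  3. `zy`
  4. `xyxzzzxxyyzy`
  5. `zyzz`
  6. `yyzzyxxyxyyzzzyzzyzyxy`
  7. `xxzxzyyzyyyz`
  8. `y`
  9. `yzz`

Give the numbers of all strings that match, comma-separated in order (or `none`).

none

1 → no match
2 → no match
3 → no match
4 → no match
5 → no match
6 → no match
7 → no match
8 → no match
9 → no match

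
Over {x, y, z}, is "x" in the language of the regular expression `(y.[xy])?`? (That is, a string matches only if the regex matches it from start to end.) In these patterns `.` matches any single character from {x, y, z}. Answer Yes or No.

No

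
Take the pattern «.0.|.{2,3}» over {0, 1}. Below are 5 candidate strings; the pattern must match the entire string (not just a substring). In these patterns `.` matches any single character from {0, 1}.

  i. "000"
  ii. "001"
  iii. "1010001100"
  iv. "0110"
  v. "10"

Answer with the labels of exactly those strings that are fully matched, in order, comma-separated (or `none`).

i. "000" → match
ii. "001" → match
iii. "1010001100" → no match
iv. "0110" → no match
v. "10" → match

i, ii, v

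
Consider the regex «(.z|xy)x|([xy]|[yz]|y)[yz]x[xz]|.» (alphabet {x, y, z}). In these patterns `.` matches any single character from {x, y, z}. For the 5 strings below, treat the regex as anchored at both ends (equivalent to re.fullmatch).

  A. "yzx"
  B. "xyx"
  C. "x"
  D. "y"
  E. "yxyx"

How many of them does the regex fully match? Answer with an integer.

A → match
B → match
C → match
D → match
E → no match
Total matched: 4

4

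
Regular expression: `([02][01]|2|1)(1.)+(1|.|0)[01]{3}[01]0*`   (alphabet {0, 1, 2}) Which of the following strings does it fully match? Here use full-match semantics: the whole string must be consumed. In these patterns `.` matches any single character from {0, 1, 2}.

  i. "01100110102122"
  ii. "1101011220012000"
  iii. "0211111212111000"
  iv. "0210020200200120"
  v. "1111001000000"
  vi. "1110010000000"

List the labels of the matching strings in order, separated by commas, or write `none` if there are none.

i → no match
ii → no match
iii → no match
iv → no match
v → match
vi → match

v, vi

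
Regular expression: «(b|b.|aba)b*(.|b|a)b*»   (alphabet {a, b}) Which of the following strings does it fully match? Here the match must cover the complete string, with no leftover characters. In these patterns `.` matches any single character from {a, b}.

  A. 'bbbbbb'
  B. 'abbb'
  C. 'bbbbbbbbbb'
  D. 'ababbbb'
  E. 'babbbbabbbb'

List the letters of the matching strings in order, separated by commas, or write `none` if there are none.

A, C, D, E

A → match
B → no match
C → match
D → match
E → match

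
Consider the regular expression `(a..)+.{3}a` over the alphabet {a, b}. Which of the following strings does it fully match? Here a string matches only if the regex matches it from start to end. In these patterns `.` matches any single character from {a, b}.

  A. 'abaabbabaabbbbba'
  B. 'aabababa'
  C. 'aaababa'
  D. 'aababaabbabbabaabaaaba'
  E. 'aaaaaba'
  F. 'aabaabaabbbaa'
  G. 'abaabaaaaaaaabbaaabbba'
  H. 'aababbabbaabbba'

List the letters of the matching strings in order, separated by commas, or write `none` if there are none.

A → match
B → no match
C → match
D → match
E → match
F → match
G → match
H → no match

A, C, D, E, F, G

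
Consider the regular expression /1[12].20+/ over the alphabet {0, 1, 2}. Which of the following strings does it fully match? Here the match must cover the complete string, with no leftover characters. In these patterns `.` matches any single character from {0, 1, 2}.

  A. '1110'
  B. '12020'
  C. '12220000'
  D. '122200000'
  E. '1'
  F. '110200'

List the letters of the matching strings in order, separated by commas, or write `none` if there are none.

A → no match
B → match
C → match
D → match
E → no match — must end with '0'
F → match

B, C, D, F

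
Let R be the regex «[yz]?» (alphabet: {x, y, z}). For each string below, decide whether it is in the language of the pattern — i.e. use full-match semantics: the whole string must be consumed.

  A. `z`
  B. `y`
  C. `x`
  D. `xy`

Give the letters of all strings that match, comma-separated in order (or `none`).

A → match
B → match
C → no match
D → no match

A, B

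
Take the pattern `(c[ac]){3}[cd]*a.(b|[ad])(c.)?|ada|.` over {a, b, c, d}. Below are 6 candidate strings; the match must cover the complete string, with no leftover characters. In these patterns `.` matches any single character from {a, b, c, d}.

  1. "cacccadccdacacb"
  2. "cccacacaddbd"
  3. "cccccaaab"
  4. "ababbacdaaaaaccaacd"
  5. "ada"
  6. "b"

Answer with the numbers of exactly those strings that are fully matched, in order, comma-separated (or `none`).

1, 3, 5, 6

1 → match
2 → no match
3 → match
4 → no match
5 → match
6 → match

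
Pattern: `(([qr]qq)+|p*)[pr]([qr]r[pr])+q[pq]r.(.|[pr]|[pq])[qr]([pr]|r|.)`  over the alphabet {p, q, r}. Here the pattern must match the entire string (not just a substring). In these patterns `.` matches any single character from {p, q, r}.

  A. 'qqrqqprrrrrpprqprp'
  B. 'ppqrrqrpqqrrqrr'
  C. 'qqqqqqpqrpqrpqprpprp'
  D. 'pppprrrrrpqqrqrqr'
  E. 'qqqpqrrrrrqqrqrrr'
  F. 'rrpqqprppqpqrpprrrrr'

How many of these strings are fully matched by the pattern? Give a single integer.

A → no match
B → match
C → match
D → match
E → match
F → no match
Total matched: 4

4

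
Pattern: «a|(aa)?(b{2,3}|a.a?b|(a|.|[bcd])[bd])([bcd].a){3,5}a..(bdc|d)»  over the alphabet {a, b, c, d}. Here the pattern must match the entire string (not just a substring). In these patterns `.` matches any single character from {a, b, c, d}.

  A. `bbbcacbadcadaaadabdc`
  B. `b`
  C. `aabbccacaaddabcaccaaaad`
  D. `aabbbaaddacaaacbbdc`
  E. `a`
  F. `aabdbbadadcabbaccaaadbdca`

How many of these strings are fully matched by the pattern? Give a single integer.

4

A → match
B → no match
C → match
D → match
E → match
F → no match
Total matched: 4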